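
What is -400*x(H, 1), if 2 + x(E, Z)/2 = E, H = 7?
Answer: -4000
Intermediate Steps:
x(E, Z) = -4 + 2*E
-400*x(H, 1) = -400*(-4 + 2*7) = -400*(-4 + 14) = -400*10 = -4000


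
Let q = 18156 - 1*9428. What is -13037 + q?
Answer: -4309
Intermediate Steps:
q = 8728 (q = 18156 - 9428 = 8728)
-13037 + q = -13037 + 8728 = -4309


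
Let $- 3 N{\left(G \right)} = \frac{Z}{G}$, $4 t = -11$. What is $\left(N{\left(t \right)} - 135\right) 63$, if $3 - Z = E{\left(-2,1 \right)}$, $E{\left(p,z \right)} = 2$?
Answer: $- \frac{93471}{11} \approx -8497.4$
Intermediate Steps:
$t = - \frac{11}{4}$ ($t = \frac{1}{4} \left(-11\right) = - \frac{11}{4} \approx -2.75$)
$Z = 1$ ($Z = 3 - 2 = 1$)
$N{\left(G \right)} = - \frac{1}{3 G}$ ($N{\left(G \right)} = - \frac{1 \frac{1}{G}}{3} = - \frac{1}{3 G}$)
$\left(N{\left(t \right)} - 135\right) 63 = \left(- \frac{1}{3 \left(- \frac{11}{4}\right)} - 135\right) 63 = \left(\left(- \frac{1}{3}\right) \left(- \frac{4}{11}\right) - 135\right) 63 = \left(\frac{4}{33} - 135\right) 63 = \left(- \frac{4451}{33}\right) 63 = - \frac{93471}{11}$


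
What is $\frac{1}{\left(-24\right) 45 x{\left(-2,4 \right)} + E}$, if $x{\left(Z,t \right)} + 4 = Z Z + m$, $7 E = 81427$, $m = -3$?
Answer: $\frac{7}{104107} \approx 6.7238 \cdot 10^{-5}$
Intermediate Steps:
$E = \frac{81427}{7}$ ($E = \frac{1}{7} \cdot 81427 = \frac{81427}{7} \approx 11632.0$)
$x{\left(Z,t \right)} = -7 + Z^{2}$ ($x{\left(Z,t \right)} = -4 + \left(Z Z - 3\right) = -4 + \left(Z^{2} - 3\right) = -4 + \left(-3 + Z^{2}\right) = -7 + Z^{2}$)
$\frac{1}{\left(-24\right) 45 x{\left(-2,4 \right)} + E} = \frac{1}{\left(-24\right) 45 \left(-7 + \left(-2\right)^{2}\right) + \frac{81427}{7}} = \frac{1}{- 1080 \left(-7 + 4\right) + \frac{81427}{7}} = \frac{1}{\left(-1080\right) \left(-3\right) + \frac{81427}{7}} = \frac{1}{3240 + \frac{81427}{7}} = \frac{1}{\frac{104107}{7}} = \frac{7}{104107}$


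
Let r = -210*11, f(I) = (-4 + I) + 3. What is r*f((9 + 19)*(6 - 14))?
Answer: 519750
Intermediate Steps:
f(I) = -1 + I
r = -2310
r*f((9 + 19)*(6 - 14)) = -2310*(-1 + (9 + 19)*(6 - 14)) = -2310*(-1 + 28*(-8)) = -2310*(-1 - 224) = -2310*(-225) = 519750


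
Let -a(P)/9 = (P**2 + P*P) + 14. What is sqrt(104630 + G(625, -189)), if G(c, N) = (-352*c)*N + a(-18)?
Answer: 4*sqrt(2604917) ≈ 6455.9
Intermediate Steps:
a(P) = -126 - 18*P**2 (a(P) = -9*((P**2 + P*P) + 14) = -9*((P**2 + P**2) + 14) = -9*(2*P**2 + 14) = -9*(14 + 2*P**2) = -126 - 18*P**2)
G(c, N) = -5958 - 352*N*c (G(c, N) = (-352*c)*N + (-126 - 18*(-18)**2) = -352*N*c + (-126 - 18*324) = -352*N*c + (-126 - 5832) = -352*N*c - 5958 = -5958 - 352*N*c)
sqrt(104630 + G(625, -189)) = sqrt(104630 + (-5958 - 352*(-189)*625)) = sqrt(104630 + (-5958 + 41580000)) = sqrt(104630 + 41574042) = sqrt(41678672) = 4*sqrt(2604917)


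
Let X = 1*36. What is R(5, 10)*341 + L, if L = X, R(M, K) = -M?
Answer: -1669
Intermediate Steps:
X = 36
L = 36
R(5, 10)*341 + L = -1*5*341 + 36 = -5*341 + 36 = -1705 + 36 = -1669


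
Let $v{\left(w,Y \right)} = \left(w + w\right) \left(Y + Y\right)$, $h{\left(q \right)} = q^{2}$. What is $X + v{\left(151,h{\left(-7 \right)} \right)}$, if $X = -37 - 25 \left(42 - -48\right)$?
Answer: $27309$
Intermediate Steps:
$v{\left(w,Y \right)} = 4 Y w$ ($v{\left(w,Y \right)} = 2 w 2 Y = 4 Y w$)
$X = -2287$ ($X = -37 - 25 \left(42 + 48\right) = -37 - 2250 = -2287$)
$X + v{\left(151,h{\left(-7 \right)} \right)} = -2287 + 4 \left(-7\right)^{2} \cdot 151 = -2287 + 4 \cdot 49 \cdot 151 = -2287 + 29596 = 27309$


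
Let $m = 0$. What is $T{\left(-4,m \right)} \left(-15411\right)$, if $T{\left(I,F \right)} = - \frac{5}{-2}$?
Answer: $- \frac{77055}{2} \approx -38528.0$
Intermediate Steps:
$T{\left(I,F \right)} = \frac{5}{2}$ ($T{\left(I,F \right)} = \left(-5\right) \left(- \frac{1}{2}\right) = \frac{5}{2}$)
$T{\left(-4,m \right)} \left(-15411\right) = \frac{5}{2} \left(-15411\right) = - \frac{77055}{2}$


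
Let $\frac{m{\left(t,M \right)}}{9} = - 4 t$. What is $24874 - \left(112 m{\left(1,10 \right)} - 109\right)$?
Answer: $29015$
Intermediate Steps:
$m{\left(t,M \right)} = - 36 t$ ($m{\left(t,M \right)} = 9 \left(- 4 t\right) = - 36 t$)
$24874 - \left(112 m{\left(1,10 \right)} - 109\right) = 24874 - \left(112 \left(\left(-36\right) 1\right) - 109\right) = 24874 - \left(112 \left(-36\right) - 109\right) = 24874 - \left(-4032 - 109\right) = 24874 - -4141 = 24874 + 4141 = 29015$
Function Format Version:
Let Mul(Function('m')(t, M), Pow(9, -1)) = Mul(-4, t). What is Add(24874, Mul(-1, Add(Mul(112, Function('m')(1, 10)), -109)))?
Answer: 29015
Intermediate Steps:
Function('m')(t, M) = Mul(-36, t) (Function('m')(t, M) = Mul(9, Mul(-4, t)) = Mul(-36, t))
Add(24874, Mul(-1, Add(Mul(112, Function('m')(1, 10)), -109))) = Add(24874, Mul(-1, Add(Mul(112, Mul(-36, 1)), -109))) = Add(24874, Mul(-1, Add(Mul(112, -36), -109))) = Add(24874, Mul(-1, Add(-4032, -109))) = Add(24874, Mul(-1, -4141)) = Add(24874, 4141) = 29015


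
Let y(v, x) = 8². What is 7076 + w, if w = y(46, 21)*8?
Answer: 7588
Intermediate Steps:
y(v, x) = 64
w = 512 (w = 64*8 = 512)
7076 + w = 7076 + 512 = 7588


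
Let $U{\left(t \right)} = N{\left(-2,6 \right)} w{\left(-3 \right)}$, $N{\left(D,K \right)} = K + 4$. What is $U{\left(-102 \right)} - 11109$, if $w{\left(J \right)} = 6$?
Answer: $-11049$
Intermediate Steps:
$N{\left(D,K \right)} = 4 + K$
$U{\left(t \right)} = 60$ ($U{\left(t \right)} = \left(4 + 6\right) 6 = 10 \cdot 6 = 60$)
$U{\left(-102 \right)} - 11109 = 60 - 11109 = -11049$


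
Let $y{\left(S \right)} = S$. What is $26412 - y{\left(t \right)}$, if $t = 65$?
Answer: $26347$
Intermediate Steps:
$26412 - y{\left(t \right)} = 26412 - 65 = 26347$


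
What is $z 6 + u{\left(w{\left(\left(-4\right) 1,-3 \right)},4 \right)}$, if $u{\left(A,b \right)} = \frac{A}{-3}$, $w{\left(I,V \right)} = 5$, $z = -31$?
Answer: $- \frac{563}{3} \approx -187.67$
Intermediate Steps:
$u{\left(A,b \right)} = - \frac{A}{3}$ ($u{\left(A,b \right)} = A \left(- \frac{1}{3}\right) = - \frac{A}{3}$)
$z 6 + u{\left(w{\left(\left(-4\right) 1,-3 \right)},4 \right)} = \left(-31\right) 6 - \frac{5}{3} = -186 - \frac{5}{3} = - \frac{563}{3}$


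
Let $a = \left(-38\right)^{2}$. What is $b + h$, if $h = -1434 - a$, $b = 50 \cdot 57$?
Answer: $-28$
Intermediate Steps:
$a = 1444$
$b = 2850$
$h = -2878$ ($h = -1434 - 1444 = -2878$)
$b + h = 2850 - 2878 = -28$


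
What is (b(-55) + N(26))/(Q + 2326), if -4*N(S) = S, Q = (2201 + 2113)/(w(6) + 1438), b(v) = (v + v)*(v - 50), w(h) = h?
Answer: 8334407/1681529 ≈ 4.9564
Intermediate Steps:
b(v) = 2*v*(-50 + v) (b(v) = (2*v)*(-50 + v) = 2*v*(-50 + v))
Q = 2157/722 (Q = (2201 + 2113)/(6 + 1438) = 4314/1444 = 4314*(1/1444) = 2157/722 ≈ 2.9875)
N(S) = -S/4
(b(-55) + N(26))/(Q + 2326) = (2*(-55)*(-50 - 55) - ¼*26)/(2157/722 + 2326) = (2*(-55)*(-105) - 13/2)/(1681529/722) = (11550 - 13/2)*(722/1681529) = (23087/2)*(722/1681529) = 8334407/1681529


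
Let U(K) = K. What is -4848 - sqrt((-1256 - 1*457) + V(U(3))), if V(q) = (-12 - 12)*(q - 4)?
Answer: -4848 - I*sqrt(1689) ≈ -4848.0 - 41.097*I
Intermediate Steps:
V(q) = 96 - 24*q (V(q) = -24*(-4 + q) = 96 - 24*q)
-4848 - sqrt((-1256 - 1*457) + V(U(3))) = -4848 - sqrt((-1256 - 1*457) + (96 - 24*3)) = -4848 - sqrt((-1256 - 457) + (96 - 72)) = -4848 - sqrt(-1713 + 24) = -4848 - sqrt(-1689) = -4848 - I*sqrt(1689)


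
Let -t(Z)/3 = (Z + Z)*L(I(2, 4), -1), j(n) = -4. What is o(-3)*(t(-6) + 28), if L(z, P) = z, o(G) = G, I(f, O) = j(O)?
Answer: 348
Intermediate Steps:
I(f, O) = -4
t(Z) = 24*Z (t(Z) = -3*(Z + Z)*(-4) = -3*2*Z*(-4) = -(-24)*Z = 24*Z)
o(-3)*(t(-6) + 28) = -3*(24*(-6) + 28) = -3*(-144 + 28) = -3*(-116) = 348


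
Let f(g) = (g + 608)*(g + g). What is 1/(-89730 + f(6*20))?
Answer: 1/84990 ≈ 1.1766e-5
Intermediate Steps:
f(g) = 2*g*(608 + g) (f(g) = (608 + g)*(2*g) = 2*g*(608 + g))
1/(-89730 + f(6*20)) = 1/(-89730 + 2*(6*20)*(608 + 6*20)) = 1/(-89730 + 2*120*(608 + 120)) = 1/(-89730 + 2*120*728) = 1/(-89730 + 174720) = 1/84990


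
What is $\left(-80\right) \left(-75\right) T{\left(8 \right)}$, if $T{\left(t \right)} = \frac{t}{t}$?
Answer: $6000$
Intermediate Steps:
$T{\left(t \right)} = 1$
$\left(-80\right) \left(-75\right) T{\left(8 \right)} = \left(-80\right) \left(-75\right) 1 = 6000 \cdot 1 = 6000$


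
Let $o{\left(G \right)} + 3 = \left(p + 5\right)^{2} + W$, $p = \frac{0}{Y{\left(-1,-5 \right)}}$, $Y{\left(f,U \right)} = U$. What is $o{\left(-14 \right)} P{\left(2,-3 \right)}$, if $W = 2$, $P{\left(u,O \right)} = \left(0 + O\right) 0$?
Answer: $0$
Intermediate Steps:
$P{\left(u,O \right)} = 0$ ($P{\left(u,O \right)} = O 0 = 0$)
$p = 0$ ($p = \frac{0}{-5} = 0 \left(- \frac{1}{5}\right) = 0$)
$o{\left(G \right)} = 24$ ($o{\left(G \right)} = -3 + \left(\left(0 + 5\right)^{2} + 2\right) = -3 + \left(5^{2} + 2\right) = -3 + \left(25 + 2\right) = -3 + 27 = 24$)
$o{\left(-14 \right)} P{\left(2,-3 \right)} = 24 \cdot 0 = 0$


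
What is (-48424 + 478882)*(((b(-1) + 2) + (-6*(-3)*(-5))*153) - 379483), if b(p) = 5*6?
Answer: -169265125218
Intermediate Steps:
b(p) = 30
(-48424 + 478882)*(((b(-1) + 2) + (-6*(-3)*(-5))*153) - 379483) = (-48424 + 478882)*(((30 + 2) + (-6*(-3)*(-5))*153) - 379483) = 430458*((32 + (18*(-5))*153) - 379483) = 430458*((32 - 90*153) - 379483) = 430458*((32 - 13770) - 379483) = 430458*(-13738 - 379483) = 430458*(-393221) = -169265125218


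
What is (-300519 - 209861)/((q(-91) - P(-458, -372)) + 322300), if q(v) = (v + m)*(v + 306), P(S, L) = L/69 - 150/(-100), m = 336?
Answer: -23477480/17249029 ≈ -1.3611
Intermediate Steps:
P(S, L) = 3/2 + L/69 (P(S, L) = L*(1/69) - 150*(-1/100) = L/69 + 3/2 = 3/2 + L/69)
q(v) = (306 + v)*(336 + v) (q(v) = (v + 336)*(v + 306) = (336 + v)*(306 + v) = (306 + v)*(336 + v))
(-300519 - 209861)/((q(-91) - P(-458, -372)) + 322300) = (-300519 - 209861)/(((102816 + (-91)² + 642*(-91)) - (3/2 + (1/69)*(-372))) + 322300) = -510380/(((102816 + 8281 - 58422) - (3/2 - 124/23)) + 322300) = -510380/((52675 - 1*(-179/46)) + 322300) = -510380/((52675 + 179/46) + 322300) = -510380/(2423229/46 + 322300) = -510380/17249029/46 = -510380*46/17249029 = -23477480/17249029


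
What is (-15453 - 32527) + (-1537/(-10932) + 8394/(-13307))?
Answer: -6979823819869/145472124 ≈ -47981.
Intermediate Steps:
(-15453 - 32527) + (-1537/(-10932) + 8394/(-13307)) = -47980 + (-1537*(-1/10932) + 8394*(-1/13307)) = -47980 + (1537/10932 - 8394/13307) = -47980 - 71310349/145472124 = -6979823819869/145472124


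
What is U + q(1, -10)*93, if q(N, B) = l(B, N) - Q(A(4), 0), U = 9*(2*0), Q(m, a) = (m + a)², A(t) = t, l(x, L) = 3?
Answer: -1209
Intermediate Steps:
Q(m, a) = (a + m)²
U = 0 (U = 9*0 = 0)
q(N, B) = -13 (q(N, B) = 3 - (0 + 4)² = 3 - 1*4² = 3 - 1*16 = 3 - 16 = -13)
U + q(1, -10)*93 = 0 - 13*93 = 0 - 1209 = -1209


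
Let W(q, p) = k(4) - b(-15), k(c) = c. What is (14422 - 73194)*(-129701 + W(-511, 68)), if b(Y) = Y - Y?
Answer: 7622552084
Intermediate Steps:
b(Y) = 0
W(q, p) = 4 (W(q, p) = 4 - 1*0 = 4 + 0 = 4)
(14422 - 73194)*(-129701 + W(-511, 68)) = (14422 - 73194)*(-129701 + 4) = -58772*(-129697) = 7622552084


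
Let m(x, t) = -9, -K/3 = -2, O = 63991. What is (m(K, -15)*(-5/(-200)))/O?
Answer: -9/2559640 ≈ -3.5161e-6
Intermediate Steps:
K = 6 (K = -3*(-2) = 6)
(m(K, -15)*(-5/(-200)))/O = -(-45)/(-200)/63991 = -(-45)*(-1)/200*(1/63991) = -9*1/40*(1/63991) = -9/40*1/63991 = -9/2559640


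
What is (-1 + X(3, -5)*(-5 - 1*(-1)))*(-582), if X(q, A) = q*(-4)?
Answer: -27354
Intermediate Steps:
X(q, A) = -4*q
(-1 + X(3, -5)*(-5 - 1*(-1)))*(-582) = (-1 + (-4*3)*(-5 - 1*(-1)))*(-582) = (-1 - 12*(-5 + 1))*(-582) = (-1 - 12*(-4))*(-582) = (-1 + 48)*(-582) = 47*(-582) = -27354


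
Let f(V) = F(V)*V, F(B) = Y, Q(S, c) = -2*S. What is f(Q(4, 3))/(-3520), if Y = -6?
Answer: -3/220 ≈ -0.013636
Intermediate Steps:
F(B) = -6
f(V) = -6*V
f(Q(4, 3))/(-3520) = -(-12)*4/(-3520) = -6*(-8)*(-1/3520) = 48*(-1/3520) = -3/220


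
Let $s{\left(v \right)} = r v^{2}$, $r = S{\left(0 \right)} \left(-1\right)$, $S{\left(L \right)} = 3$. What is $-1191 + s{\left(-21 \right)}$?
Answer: $-2514$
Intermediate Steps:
$r = -3$ ($r = 3 \left(-1\right) = -3$)
$s{\left(v \right)} = - 3 v^{2}$
$-1191 + s{\left(-21 \right)} = -1191 - 3 \left(-21\right)^{2} = -1191 - 1323 = -2514$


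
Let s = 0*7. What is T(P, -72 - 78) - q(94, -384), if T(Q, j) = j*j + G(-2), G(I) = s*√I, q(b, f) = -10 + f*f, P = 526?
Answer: -124946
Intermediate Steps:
s = 0
q(b, f) = -10 + f²
G(I) = 0 (G(I) = 0*√I = 0)
T(Q, j) = j² (T(Q, j) = j*j + 0 = j² + 0 = j²)
T(P, -72 - 78) - q(94, -384) = (-72 - 78)² - (-10 + (-384)²) = (-150)² - (-10 + 147456) = 22500 - 1*147446 = 22500 - 147446 = -124946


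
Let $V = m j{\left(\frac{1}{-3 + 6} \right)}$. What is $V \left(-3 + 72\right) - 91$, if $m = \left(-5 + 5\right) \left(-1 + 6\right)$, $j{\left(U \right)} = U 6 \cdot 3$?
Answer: $-91$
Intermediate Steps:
$j{\left(U \right)} = 18 U$ ($j{\left(U \right)} = 6 U 3 = 18 U$)
$m = 0$ ($m = 0 \cdot 5 = 0$)
$V = 0$ ($V = 0 \frac{18}{-3 + 6} = 0 \cdot \frac{18}{3} = 0 \cdot 18 \cdot \frac{1}{3} = 0 \cdot 6 = 0$)
$V \left(-3 + 72\right) - 91 = 0 \left(-3 + 72\right) - 91 = 0 \cdot 69 - 91 = 0 - 91 = -91$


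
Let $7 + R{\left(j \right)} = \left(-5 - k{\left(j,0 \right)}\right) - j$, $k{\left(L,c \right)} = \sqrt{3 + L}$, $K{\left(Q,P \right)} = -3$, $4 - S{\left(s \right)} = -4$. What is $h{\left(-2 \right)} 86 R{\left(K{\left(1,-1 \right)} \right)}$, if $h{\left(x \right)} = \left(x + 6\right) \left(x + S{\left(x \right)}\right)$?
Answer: $-18576$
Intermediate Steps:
$S{\left(s \right)} = 8$ ($S{\left(s \right)} = 4 - -4 = 4 + 4 = 8$)
$h{\left(x \right)} = \left(6 + x\right) \left(8 + x\right)$ ($h{\left(x \right)} = \left(x + 6\right) \left(x + 8\right) = \left(6 + x\right) \left(8 + x\right)$)
$R{\left(j \right)} = -12 - j - \sqrt{3 + j}$ ($R{\left(j \right)} = -7 - \left(5 + j + \sqrt{3 + j}\right) = -12 - j - \sqrt{3 + j}$)
$h{\left(-2 \right)} 86 R{\left(K{\left(1,-1 \right)} \right)} = \left(48 + \left(-2\right)^{2} + 14 \left(-2\right)\right) 86 \left(-12 - -3 - \sqrt{3 - 3}\right) = \left(48 + 4 - 28\right) 86 \left(-12 + 3 - \sqrt{0}\right) = 24 \cdot 86 \left(-12 + 3 - 0\right) = 2064 \left(-12 + 3 + 0\right) = 2064 \left(-9\right) = -18576$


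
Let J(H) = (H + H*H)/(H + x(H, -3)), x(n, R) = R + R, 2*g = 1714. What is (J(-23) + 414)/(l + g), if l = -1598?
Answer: -11500/21489 ≈ -0.53516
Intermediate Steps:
g = 857 (g = (½)*1714 = 857)
x(n, R) = 2*R
J(H) = (H + H²)/(-6 + H) (J(H) = (H + H*H)/(H + 2*(-3)) = (H + H²)/(H - 6) = (H + H²)/(-6 + H))
(J(-23) + 414)/(l + g) = (-23*(1 - 23)/(-6 - 23) + 414)/(-1598 + 857) = (-23*(-22)/(-29) + 414)/(-741) = (-23*(-1/29)*(-22) + 414)*(-1/741) = (-506/29 + 414)*(-1/741) = (11500/29)*(-1/741) = -11500/21489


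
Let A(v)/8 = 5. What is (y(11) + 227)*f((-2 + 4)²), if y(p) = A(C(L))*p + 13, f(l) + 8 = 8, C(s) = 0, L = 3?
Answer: 0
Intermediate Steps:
f(l) = 0 (f(l) = -8 + 8 = 0)
A(v) = 40 (A(v) = 8*5 = 40)
y(p) = 13 + 40*p (y(p) = 40*p + 13 = 13 + 40*p)
(y(11) + 227)*f((-2 + 4)²) = ((13 + 40*11) + 227)*0 = ((13 + 440) + 227)*0 = (453 + 227)*0 = 680*0 = 0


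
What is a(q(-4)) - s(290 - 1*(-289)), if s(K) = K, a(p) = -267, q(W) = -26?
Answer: -846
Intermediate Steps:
a(q(-4)) - s(290 - 1*(-289)) = -267 - (290 - 1*(-289)) = -267 - (290 + 289) = -267 - 1*579 = -267 - 579 = -846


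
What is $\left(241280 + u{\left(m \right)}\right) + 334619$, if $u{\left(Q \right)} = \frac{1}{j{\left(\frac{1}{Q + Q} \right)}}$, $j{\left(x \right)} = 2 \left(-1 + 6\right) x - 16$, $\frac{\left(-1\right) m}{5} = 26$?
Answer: $\frac{240149857}{417} \approx 5.759 \cdot 10^{5}$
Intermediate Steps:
$m = -130$ ($m = \left(-5\right) 26 = -130$)
$j{\left(x \right)} = -16 + 10 x$ ($j{\left(x \right)} = 2 \cdot 5 x - 16 = 10 x - 16 = -16 + 10 x$)
$u{\left(Q \right)} = \frac{1}{-16 + \frac{5}{Q}}$ ($u{\left(Q \right)} = \frac{1}{-16 + \frac{10}{Q + Q}} = \frac{1}{-16 + \frac{10}{2 Q}} = \frac{1}{-16 + 10 \frac{1}{2 Q}} = \frac{1}{-16 + \frac{5}{Q}}$)
$\left(241280 + u{\left(m \right)}\right) + 334619 = \left(241280 - - \frac{130}{-5 + 16 \left(-130\right)}\right) + 334619 = \left(241280 - - \frac{130}{-5 - 2080}\right) + 334619 = \left(241280 - - \frac{130}{-2085}\right) + 334619 = \left(241280 - \left(-130\right) \left(- \frac{1}{2085}\right)\right) + 334619 = \left(241280 - \frac{26}{417}\right) + 334619 = \frac{100613734}{417} + 334619 = \frac{240149857}{417}$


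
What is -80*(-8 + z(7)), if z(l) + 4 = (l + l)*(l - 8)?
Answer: 2080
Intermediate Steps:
z(l) = -4 + 2*l*(-8 + l) (z(l) = -4 + (l + l)*(l - 8) = -4 + (2*l)*(-8 + l) = -4 + 2*l*(-8 + l))
-80*(-8 + z(7)) = -80*(-8 + (-4 - 16*7 + 2*7**2)) = -80*(-8 + (-4 - 112 + 2*49)) = -80*(-8 + (-4 - 112 + 98)) = -80*(-8 - 18) = -80*(-26) = 2080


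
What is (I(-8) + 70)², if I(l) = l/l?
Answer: 5041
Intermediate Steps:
I(l) = 1
(I(-8) + 70)² = (1 + 70)² = 71² = 5041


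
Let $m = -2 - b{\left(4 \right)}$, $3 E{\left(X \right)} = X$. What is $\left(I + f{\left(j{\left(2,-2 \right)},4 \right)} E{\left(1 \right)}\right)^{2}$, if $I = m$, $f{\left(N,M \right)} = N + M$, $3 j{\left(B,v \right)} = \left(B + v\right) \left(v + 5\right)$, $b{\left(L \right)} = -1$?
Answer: $\frac{1}{9} \approx 0.11111$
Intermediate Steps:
$j{\left(B,v \right)} = \frac{\left(5 + v\right) \left(B + v\right)}{3}$ ($j{\left(B,v \right)} = \frac{\left(B + v\right) \left(v + 5\right)}{3} = \frac{\left(B + v\right) \left(5 + v\right)}{3} = \frac{\left(5 + v\right) \left(B + v\right)}{3}$)
$E{\left(X \right)} = \frac{X}{3}$
$f{\left(N,M \right)} = M + N$
$m = -1$ ($m = -2 - -1 = -2 + 1 = -1$)
$I = -1$
$\left(I + f{\left(j{\left(2,-2 \right)},4 \right)} E{\left(1 \right)}\right)^{2} = \left(-1 + \left(4 + \left(\frac{\left(-2\right)^{2}}{3} + \frac{5}{3} \cdot 2 + \frac{5}{3} \left(-2\right) + \frac{1}{3} \cdot 2 \left(-2\right)\right)\right) \frac{1}{3} \cdot 1\right)^{2} = \left(-1 + \left(4 + \left(\frac{1}{3} \cdot 4 + \frac{10}{3} - \frac{10}{3} - \frac{4}{3}\right)\right) \frac{1}{3}\right)^{2} = \left(-1 + \left(4 + \left(\frac{4}{3} + \frac{10}{3} - \frac{10}{3} - \frac{4}{3}\right)\right) \frac{1}{3}\right)^{2} = \left(-1 + \left(4 + 0\right) \frac{1}{3}\right)^{2} = \left(-1 + 4 \cdot \frac{1}{3}\right)^{2} = \left(-1 + \frac{4}{3}\right)^{2} = \left(\frac{1}{3}\right)^{2} = \frac{1}{9}$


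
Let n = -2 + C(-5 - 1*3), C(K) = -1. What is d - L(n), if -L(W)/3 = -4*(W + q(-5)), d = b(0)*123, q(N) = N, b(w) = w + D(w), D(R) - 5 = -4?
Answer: 219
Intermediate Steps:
D(R) = 1 (D(R) = 5 - 4 = 1)
b(w) = 1 + w (b(w) = w + 1 = 1 + w)
n = -3 (n = -2 - 1 = -3)
d = 123 (d = (1 + 0)*123 = 1*123 = 123)
L(W) = -60 + 12*W (L(W) = -(-12)*(W - 5) = -(-12)*(-5 + W) = -3*(20 - 4*W) = -60 + 12*W)
d - L(n) = 123 - (-60 + 12*(-3)) = 123 - (-60 - 36) = 123 - 1*(-96) = 123 + 96 = 219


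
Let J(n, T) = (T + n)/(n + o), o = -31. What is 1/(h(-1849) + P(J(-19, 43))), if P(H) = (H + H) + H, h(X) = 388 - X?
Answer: 25/55889 ≈ 0.00044732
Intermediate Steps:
J(n, T) = (T + n)/(-31 + n) (J(n, T) = (T + n)/(n - 31) = (T + n)/(-31 + n))
P(H) = 3*H (P(H) = 2*H + H = 3*H)
1/(h(-1849) + P(J(-19, 43))) = 1/((388 - 1*(-1849)) + 3*((43 - 19)/(-31 - 19))) = 1/((388 + 1849) + 3*(24/(-50))) = 1/(2237 + 3*(-1/50*24)) = 1/(2237 + 3*(-12/25)) = 1/(2237 - 36/25) = 1/(55889/25) = 25/55889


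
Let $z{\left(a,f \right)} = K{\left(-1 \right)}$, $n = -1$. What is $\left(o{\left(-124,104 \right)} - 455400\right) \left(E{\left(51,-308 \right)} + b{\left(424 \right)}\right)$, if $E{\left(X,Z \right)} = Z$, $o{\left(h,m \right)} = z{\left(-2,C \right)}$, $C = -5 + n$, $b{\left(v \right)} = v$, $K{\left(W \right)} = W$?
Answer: $-52826516$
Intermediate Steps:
$C = -6$ ($C = -5 - 1 = -6$)
$z{\left(a,f \right)} = -1$
$o{\left(h,m \right)} = -1$
$\left(o{\left(-124,104 \right)} - 455400\right) \left(E{\left(51,-308 \right)} + b{\left(424 \right)}\right) = \left(-1 - 455400\right) \left(-308 + 424\right) = \left(-455401\right) 116 = -52826516$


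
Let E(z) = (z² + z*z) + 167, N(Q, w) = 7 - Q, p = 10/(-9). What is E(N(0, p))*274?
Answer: 72610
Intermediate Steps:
p = -10/9 (p = 10*(-⅑) = -10/9 ≈ -1.1111)
E(z) = 167 + 2*z² (E(z) = (z² + z²) + 167 = 2*z² + 167 = 167 + 2*z²)
E(N(0, p))*274 = (167 + 2*(7 - 1*0)²)*274 = (167 + 2*(7 + 0)²)*274 = (167 + 2*7²)*274 = (167 + 2*49)*274 = (167 + 98)*274 = 265*274 = 72610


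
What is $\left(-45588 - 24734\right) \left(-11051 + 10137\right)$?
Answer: $64274308$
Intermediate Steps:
$\left(-45588 - 24734\right) \left(-11051 + 10137\right) = \left(-70322\right) \left(-914\right) = 64274308$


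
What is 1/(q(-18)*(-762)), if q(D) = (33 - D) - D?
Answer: -1/52578 ≈ -1.9019e-5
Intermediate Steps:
q(D) = 33 - 2*D
1/(q(-18)*(-762)) = 1/((33 - 2*(-18))*(-762)) = 1/((33 + 36)*(-762)) = 1/(69*(-762)) = 1/(-52578) = -1/52578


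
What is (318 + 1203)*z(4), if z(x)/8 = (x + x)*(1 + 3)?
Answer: 389376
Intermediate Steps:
z(x) = 64*x (z(x) = 8*((x + x)*(1 + 3)) = 8*((2*x)*4) = 8*(8*x) = 64*x)
(318 + 1203)*z(4) = (318 + 1203)*(64*4) = 1521*256 = 389376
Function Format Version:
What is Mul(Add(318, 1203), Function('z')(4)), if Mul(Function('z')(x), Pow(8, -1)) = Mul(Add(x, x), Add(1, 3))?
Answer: 389376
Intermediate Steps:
Function('z')(x) = Mul(64, x) (Function('z')(x) = Mul(8, Mul(Add(x, x), Add(1, 3))) = Mul(8, Mul(Mul(2, x), 4)) = Mul(8, Mul(8, x)) = Mul(64, x))
Mul(Add(318, 1203), Function('z')(4)) = Mul(Add(318, 1203), Mul(64, 4)) = Mul(1521, 256) = 389376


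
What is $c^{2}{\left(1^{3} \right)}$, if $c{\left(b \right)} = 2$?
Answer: $4$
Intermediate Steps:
$c^{2}{\left(1^{3} \right)} = 2^{2} = 4$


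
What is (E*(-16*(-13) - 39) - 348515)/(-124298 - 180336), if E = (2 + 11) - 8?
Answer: 173835/152317 ≈ 1.1413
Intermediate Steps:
E = 5 (E = 13 - 8 = 5)
(E*(-16*(-13) - 39) - 348515)/(-124298 - 180336) = (5*(-16*(-13) - 39) - 348515)/(-124298 - 180336) = (5*(208 - 39) - 348515)/(-304634) = (5*169 - 348515)*(-1/304634) = (845 - 348515)*(-1/304634) = -347670*(-1/304634) = 173835/152317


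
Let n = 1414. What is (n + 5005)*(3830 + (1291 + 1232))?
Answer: 40779907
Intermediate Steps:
(n + 5005)*(3830 + (1291 + 1232)) = (1414 + 5005)*(3830 + (1291 + 1232)) = 6419*(3830 + 2523) = 6419*6353 = 40779907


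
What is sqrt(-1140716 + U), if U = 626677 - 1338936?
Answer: 5*I*sqrt(74119) ≈ 1361.2*I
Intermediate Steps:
U = -712259
sqrt(-1140716 + U) = sqrt(-1140716 - 712259) = sqrt(-1852975) = 5*I*sqrt(74119)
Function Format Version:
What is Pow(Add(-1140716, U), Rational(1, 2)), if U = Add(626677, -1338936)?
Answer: Mul(5, I, Pow(74119, Rational(1, 2))) ≈ Mul(1361.2, I)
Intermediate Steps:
U = -712259
Pow(Add(-1140716, U), Rational(1, 2)) = Pow(Add(-1140716, -712259), Rational(1, 2)) = Pow(-1852975, Rational(1, 2)) = Mul(5, I, Pow(74119, Rational(1, 2)))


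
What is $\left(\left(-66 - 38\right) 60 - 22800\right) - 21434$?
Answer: $-50474$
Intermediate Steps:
$\left(\left(-66 - 38\right) 60 - 22800\right) - 21434 = \left(\left(-104\right) 60 - 22800\right) - 21434 = \left(-6240 - 22800\right) - 21434 = -29040 - 21434 = -50474$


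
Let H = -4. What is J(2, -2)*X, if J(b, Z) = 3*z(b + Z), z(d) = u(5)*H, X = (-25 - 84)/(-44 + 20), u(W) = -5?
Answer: 545/2 ≈ 272.50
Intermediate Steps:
X = 109/24 (X = -109/(-24) = -109*(-1/24) = 109/24 ≈ 4.5417)
z(d) = 20 (z(d) = -5*(-4) = 20)
J(b, Z) = 60 (J(b, Z) = 3*20 = 60)
J(2, -2)*X = 60*(109/24) = 545/2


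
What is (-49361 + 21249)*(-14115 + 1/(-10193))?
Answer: 4044591397952/10193 ≈ 3.9680e+8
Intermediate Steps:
(-49361 + 21249)*(-14115 + 1/(-10193)) = -28112*(-14115 - 1/10193) = -28112*(-143874196/10193) = 4044591397952/10193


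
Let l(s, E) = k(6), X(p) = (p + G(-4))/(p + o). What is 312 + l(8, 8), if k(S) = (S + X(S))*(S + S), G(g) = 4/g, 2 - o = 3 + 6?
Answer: 324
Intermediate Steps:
o = -7 (o = 2 - (3 + 6) = 2 - 1*9 = 2 - 9 = -7)
X(p) = (-1 + p)/(-7 + p) (X(p) = (p + 4/(-4))/(p - 7) = (p + 4*(-1/4))/(-7 + p) = (p - 1)/(-7 + p) = (-1 + p)/(-7 + p))
k(S) = 2*S*(S + (-1 + S)/(-7 + S)) (k(S) = (S + (-1 + S)/(-7 + S))*(S + S) = (S + (-1 + S)/(-7 + S))*(2*S) = 2*S*(S + (-1 + S)/(-7 + S)))
l(s, E) = 12 (l(s, E) = 2*6*(-1 + 6 + 6*(-7 + 6))/(-7 + 6) = 2*6*(-1 + 6 + 6*(-1))/(-1) = 2*6*(-1)*(-1 + 6 - 6) = 2*6*(-1)*(-1) = 12)
312 + l(8, 8) = 312 + 12 = 324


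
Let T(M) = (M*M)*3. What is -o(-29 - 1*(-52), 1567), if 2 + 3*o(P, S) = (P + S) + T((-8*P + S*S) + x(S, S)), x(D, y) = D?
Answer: -18108660074740/3 ≈ -6.0362e+12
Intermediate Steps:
T(M) = 3*M² (T(M) = M²*3 = 3*M²)
o(P, S) = -⅔ + (S + S² - 8*P)² + P/3 + S/3 (o(P, S) = -⅔ + ((P + S) + 3*((-8*P + S*S) + S)²)/3 = -⅔ + ((P + S) + 3*((-8*P + S²) + S)²)/3 = -⅔ + ((P + S) + 3*((S² - 8*P) + S)²)/3 = -⅔ + ((P + S) + 3*(S + S² - 8*P)²)/3 = -⅔ + (P + S + 3*(S + S² - 8*P)²)/3 = -⅔ + ((S + S² - 8*P)² + P/3 + S/3) = -⅔ + (S + S² - 8*P)² + P/3 + S/3)
-o(-29 - 1*(-52), 1567) = -(-⅔ + (1567 + 1567² - 8*(-29 - 1*(-52)))² + (-29 - 1*(-52))/3 + (⅓)*1567) = -(-⅔ + (1567 + 2455489 - 8*(-29 + 52))² + (-29 + 52)/3 + 1567/3) = -(-⅔ + (1567 + 2455489 - 8*23)² + (⅓)*23 + 1567/3) = -(-⅔ + (1567 + 2455489 - 184)² + 23/3 + 1567/3) = -(-⅔ + 2456872² + 23/3 + 1567/3) = -(-⅔ + 6036220024384 + 23/3 + 1567/3) = -1*18108660074740/3 = -18108660074740/3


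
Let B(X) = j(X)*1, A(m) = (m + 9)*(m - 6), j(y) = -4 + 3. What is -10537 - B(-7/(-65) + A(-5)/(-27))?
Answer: -10536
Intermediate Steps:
j(y) = -1
A(m) = (-6 + m)*(9 + m) (A(m) = (9 + m)*(-6 + m) = (-6 + m)*(9 + m))
B(X) = -1 (B(X) = -1*1 = -1)
-10537 - B(-7/(-65) + A(-5)/(-27)) = -10537 - 1*(-1) = -10537 + 1 = -10536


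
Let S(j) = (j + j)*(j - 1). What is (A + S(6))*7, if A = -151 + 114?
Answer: 161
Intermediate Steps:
A = -37
S(j) = 2*j*(-1 + j) (S(j) = (2*j)*(-1 + j) = 2*j*(-1 + j))
(A + S(6))*7 = (-37 + 2*6*(-1 + 6))*7 = (-37 + 2*6*5)*7 = (-37 + 60)*7 = 23*7 = 161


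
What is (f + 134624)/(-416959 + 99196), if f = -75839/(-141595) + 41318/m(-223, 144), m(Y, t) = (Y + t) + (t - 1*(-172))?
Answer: -4523582607413/10663495520445 ≈ -0.42421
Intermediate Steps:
m(Y, t) = 172 + Y + 2*t (m(Y, t) = (Y + t) + (t + 172) = (Y + t) + (172 + t) = 172 + Y + 2*t)
f = 5868396053/33558015 (f = -75839/(-141595) + 41318/(172 - 223 + 2*144) = -75839*(-1/141595) + 41318/(172 - 223 + 288) = 75839/141595 + 41318/237 = 5868396053/33558015 ≈ 174.87)
(f + 134624)/(-416959 + 99196) = (5868396053/33558015 + 134624)/(-416959 + 99196) = (4523582607413/33558015)/(-317763) = (4523582607413/33558015)*(-1/317763) = -4523582607413/10663495520445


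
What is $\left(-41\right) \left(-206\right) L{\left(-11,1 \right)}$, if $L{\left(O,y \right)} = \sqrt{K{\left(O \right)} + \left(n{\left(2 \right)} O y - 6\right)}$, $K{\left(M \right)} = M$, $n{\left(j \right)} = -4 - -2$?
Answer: $8446 \sqrt{5} \approx 18886.0$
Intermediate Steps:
$n{\left(j \right)} = -2$ ($n{\left(j \right)} = -4 + 2 = -2$)
$L{\left(O,y \right)} = \sqrt{-6 + O - 2 O y}$ ($L{\left(O,y \right)} = \sqrt{O + \left(- 2 O y - 6\right)} = \sqrt{O - \left(6 + 2 O y\right)} = \sqrt{-6 + O - 2 O y}$)
$\left(-41\right) \left(-206\right) L{\left(-11,1 \right)} = \left(-41\right) \left(-206\right) \sqrt{-6 - 11 - \left(-22\right) 1} = 8446 \sqrt{-6 - 11 + 22} = 8446 \sqrt{5}$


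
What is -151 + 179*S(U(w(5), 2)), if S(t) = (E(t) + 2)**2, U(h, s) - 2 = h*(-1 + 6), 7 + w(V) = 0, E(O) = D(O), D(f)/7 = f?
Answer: 9386788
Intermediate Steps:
D(f) = 7*f
E(O) = 7*O
w(V) = -7 (w(V) = -7 + 0 = -7)
U(h, s) = 2 + 5*h (U(h, s) = 2 + h*(-1 + 6) = 2 + h*5 = 2 + 5*h)
S(t) = (2 + 7*t)**2 (S(t) = (7*t + 2)**2 = (2 + 7*t)**2)
-151 + 179*S(U(w(5), 2)) = -151 + 179*(2 + 7*(2 + 5*(-7)))**2 = -151 + 179*(2 + 7*(2 - 35))**2 = -151 + 179*(2 + 7*(-33))**2 = -151 + 179*(2 - 231)**2 = -151 + 179*(-229)**2 = -151 + 179*52441 = -151 + 9386939 = 9386788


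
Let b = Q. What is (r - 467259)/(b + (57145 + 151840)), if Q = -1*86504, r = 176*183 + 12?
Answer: -145013/40827 ≈ -3.5519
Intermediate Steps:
r = 32220 (r = 32208 + 12 = 32220)
Q = -86504
b = -86504
(r - 467259)/(b + (57145 + 151840)) = (32220 - 467259)/(-86504 + (57145 + 151840)) = -435039/(-86504 + 208985) = -435039/122481 = -435039*1/122481 = -145013/40827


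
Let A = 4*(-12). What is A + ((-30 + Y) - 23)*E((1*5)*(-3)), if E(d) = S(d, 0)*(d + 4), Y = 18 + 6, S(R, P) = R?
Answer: -4833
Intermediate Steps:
Y = 24
A = -48
E(d) = d*(4 + d) (E(d) = d*(d + 4) = d*(4 + d))
A + ((-30 + Y) - 23)*E((1*5)*(-3)) = -48 + ((-30 + 24) - 23)*(((1*5)*(-3))*(4 + (1*5)*(-3))) = -48 + (-6 - 23)*((5*(-3))*(4 + 5*(-3))) = -48 - (-435)*(4 - 15) = -48 - (-435)*(-11) = -48 - 29*165 = -48 - 4785 = -4833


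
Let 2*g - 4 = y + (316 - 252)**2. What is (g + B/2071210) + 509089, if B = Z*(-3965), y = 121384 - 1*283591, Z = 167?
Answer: 89069316580/207121 ≈ 4.3004e+5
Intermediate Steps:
y = -162207 (y = 121384 - 283591 = -162207)
B = -662155 (B = 167*(-3965) = -662155)
g = -158107/2 (g = 2 + (-162207 + (316 - 252)**2)/2 = 2 + (-162207 + 64**2)/2 = 2 + (-162207 + 4096)/2 = 2 + (1/2)*(-158111) = 2 - 158111/2 = -158107/2 ≈ -79054.)
(g + B/2071210) + 509089 = (-158107/2 - 662155/2071210) + 509089 = (-158107/2 - 662155*1/2071210) + 509089 = (-158107/2 - 132431/414242) + 509089 = -16373706189/207121 + 509089 = 89069316580/207121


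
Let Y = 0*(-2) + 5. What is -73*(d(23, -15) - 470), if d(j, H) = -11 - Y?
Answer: 35478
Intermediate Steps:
Y = 5 (Y = 0 + 5 = 5)
d(j, H) = -16 (d(j, H) = -11 - 1*5 = -11 - 5 = -16)
-73*(d(23, -15) - 470) = -73*(-16 - 470) = -73*(-486) = 35478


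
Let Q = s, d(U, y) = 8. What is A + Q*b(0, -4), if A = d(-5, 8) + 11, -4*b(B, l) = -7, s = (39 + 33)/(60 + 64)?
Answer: 1241/62 ≈ 20.016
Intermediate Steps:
s = 18/31 (s = 72/124 = 72*(1/124) = 18/31 ≈ 0.58065)
b(B, l) = 7/4 (b(B, l) = -¼*(-7) = 7/4)
Q = 18/31 ≈ 0.58065
A = 19 (A = 8 + 11 = 19)
A + Q*b(0, -4) = 19 + (18/31)*(7/4) = 19 + 63/62 = 1241/62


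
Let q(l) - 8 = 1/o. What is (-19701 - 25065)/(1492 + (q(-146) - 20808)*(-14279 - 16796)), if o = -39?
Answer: -1745874/25208129263 ≈ -6.9258e-5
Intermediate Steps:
q(l) = 311/39 (q(l) = 8 + 1/(-39) = 8 - 1/39 = 311/39)
(-19701 - 25065)/(1492 + (q(-146) - 20808)*(-14279 - 16796)) = (-19701 - 25065)/(1492 + (311/39 - 20808)*(-14279 - 16796)) = -44766/(1492 - 811201/39*(-31075)) = -44766/(1492 + 25208071075/39) = -44766/25208129263/39 = -44766*39/25208129263 = -1745874/25208129263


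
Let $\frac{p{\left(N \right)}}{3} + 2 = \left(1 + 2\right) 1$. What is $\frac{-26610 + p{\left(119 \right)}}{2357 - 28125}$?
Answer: $\frac{26607}{25768} \approx 1.0326$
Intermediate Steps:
$p{\left(N \right)} = 3$ ($p{\left(N \right)} = -6 + 3 \left(1 + 2\right) 1 = -6 + 3 \cdot 3 \cdot 1 = -6 + 3 \cdot 3 = -6 + 9 = 3$)
$\frac{-26610 + p{\left(119 \right)}}{2357 - 28125} = \frac{-26610 + 3}{2357 - 28125} = - \frac{26607}{-25768} = \left(-26607\right) \left(- \frac{1}{25768}\right) = \frac{26607}{25768}$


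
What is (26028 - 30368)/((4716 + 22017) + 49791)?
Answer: -155/2733 ≈ -0.056714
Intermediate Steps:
(26028 - 30368)/((4716 + 22017) + 49791) = -4340/(26733 + 49791) = -4340/76524 = -4340*1/76524 = -155/2733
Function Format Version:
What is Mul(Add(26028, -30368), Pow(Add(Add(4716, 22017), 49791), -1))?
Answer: Rational(-155, 2733) ≈ -0.056714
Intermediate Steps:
Mul(Add(26028, -30368), Pow(Add(Add(4716, 22017), 49791), -1)) = Mul(-4340, Pow(Add(26733, 49791), -1)) = Mul(-4340, Pow(76524, -1)) = Mul(-4340, Rational(1, 76524)) = Rational(-155, 2733)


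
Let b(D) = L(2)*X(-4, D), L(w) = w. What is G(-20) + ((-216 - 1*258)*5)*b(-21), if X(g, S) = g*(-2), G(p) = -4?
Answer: -37924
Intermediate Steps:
X(g, S) = -2*g
b(D) = 16 (b(D) = 2*(-2*(-4)) = 2*8 = 16)
G(-20) + ((-216 - 1*258)*5)*b(-21) = -4 + ((-216 - 1*258)*5)*16 = -4 + ((-216 - 258)*5)*16 = -4 - 474*5*16 = -4 - 2370*16 = -4 - 37920 = -37924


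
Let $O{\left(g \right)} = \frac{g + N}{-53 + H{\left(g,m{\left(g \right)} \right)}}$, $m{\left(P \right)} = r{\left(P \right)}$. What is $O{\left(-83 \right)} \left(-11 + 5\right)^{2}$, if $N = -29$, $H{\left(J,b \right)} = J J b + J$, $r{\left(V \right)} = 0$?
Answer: $\frac{504}{17} \approx 29.647$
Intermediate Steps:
$m{\left(P \right)} = 0$
$H{\left(J,b \right)} = J + b J^{2}$ ($H{\left(J,b \right)} = J^{2} b + J = b J^{2} + J = J + b J^{2}$)
$O{\left(g \right)} = \frac{-29 + g}{-53 + g}$ ($O{\left(g \right)} = \frac{g - 29}{-53 + g \left(1 + g 0\right)} = \frac{-29 + g}{-53 + g \left(1 + 0\right)} = \frac{-29 + g}{-53 + g 1} = \frac{-29 + g}{-53 + g}$)
$O{\left(-83 \right)} \left(-11 + 5\right)^{2} = \frac{-29 - 83}{-53 - 83} \left(-11 + 5\right)^{2} = \frac{1}{-136} \left(-112\right) \left(-6\right)^{2} = \left(- \frac{1}{136}\right) \left(-112\right) 36 = \frac{14}{17} \cdot 36 = \frac{504}{17}$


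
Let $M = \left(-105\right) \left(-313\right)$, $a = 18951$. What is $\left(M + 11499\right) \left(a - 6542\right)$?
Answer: $550512876$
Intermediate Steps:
$M = 32865$
$\left(M + 11499\right) \left(a - 6542\right) = \left(32865 + 11499\right) \left(18951 - 6542\right) = 44364 \cdot 12409 = 550512876$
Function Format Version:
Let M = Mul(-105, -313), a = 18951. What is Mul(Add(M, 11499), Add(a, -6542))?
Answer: 550512876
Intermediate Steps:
M = 32865
Mul(Add(M, 11499), Add(a, -6542)) = Mul(Add(32865, 11499), Add(18951, -6542)) = Mul(44364, 12409) = 550512876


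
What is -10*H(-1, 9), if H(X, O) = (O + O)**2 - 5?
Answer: -3190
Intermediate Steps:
H(X, O) = -5 + 4*O**2 (H(X, O) = (2*O)**2 - 5 = 4*O**2 - 5 = -5 + 4*O**2)
-10*H(-1, 9) = -10*(-5 + 4*9**2) = -10*(-5 + 4*81) = -10*(-5 + 324) = -10*319 = -3190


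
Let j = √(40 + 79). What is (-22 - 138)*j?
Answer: -160*√119 ≈ -1745.4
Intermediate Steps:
j = √119 ≈ 10.909
(-22 - 138)*j = (-22 - 138)*√119 = -160*√119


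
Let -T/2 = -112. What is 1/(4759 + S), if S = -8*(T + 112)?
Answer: 1/2071 ≈ 0.00048286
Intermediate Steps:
T = 224 (T = -2*(-112) = 224)
S = -2688 (S = -8*(224 + 112) = -8*336 = -2688)
1/(4759 + S) = 1/(4759 - 2688) = 1/2071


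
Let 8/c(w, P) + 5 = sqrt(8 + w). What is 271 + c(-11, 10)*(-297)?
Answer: 4867/7 + 594*I*sqrt(3)/7 ≈ 695.29 + 146.98*I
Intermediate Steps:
c(w, P) = 8/(-5 + sqrt(8 + w))
271 + c(-11, 10)*(-297) = 271 + (8/(-5 + sqrt(8 - 11)))*(-297) = 271 + (8/(-5 + sqrt(-3)))*(-297) = 271 + (8/(-5 + I*sqrt(3)))*(-297) = 271 - 2376/(-5 + I*sqrt(3))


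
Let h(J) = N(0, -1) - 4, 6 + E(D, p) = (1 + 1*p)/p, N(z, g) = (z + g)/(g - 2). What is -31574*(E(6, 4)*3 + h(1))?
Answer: 3394205/6 ≈ 5.6570e+5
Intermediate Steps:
N(z, g) = (g + z)/(-2 + g)
E(D, p) = -6 + (1 + p)/p (E(D, p) = -6 + (1 + 1*p)/p = -6 + (1 + p)/p)
h(J) = -11/3 (h(J) = (-1 + 0)/(-2 - 1) - 4 = -1/(-3) - 4 = -⅓*(-1) - 4 = ⅓ - 4 = -11/3)
-31574*(E(6, 4)*3 + h(1)) = -31574*((-5 + 1/4)*3 - 11/3) = -31574*((-5 + ¼)*3 - 11/3) = -31574*(-19/4*3 - 11/3) = -31574*(-57/4 - 11/3) = -31574*(-215/12) = 3394205/6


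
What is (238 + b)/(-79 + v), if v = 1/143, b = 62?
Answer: -10725/2824 ≈ -3.7978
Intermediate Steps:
v = 1/143 ≈ 0.0069930
(238 + b)/(-79 + v) = (238 + 62)/(-79 + 1/143) = 300/(-11296/143) = 300*(-143/11296) = -10725/2824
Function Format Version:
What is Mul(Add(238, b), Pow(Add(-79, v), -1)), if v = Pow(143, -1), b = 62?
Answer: Rational(-10725, 2824) ≈ -3.7978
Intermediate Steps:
v = Rational(1, 143) ≈ 0.0069930
Mul(Add(238, b), Pow(Add(-79, v), -1)) = Mul(Add(238, 62), Pow(Add(-79, Rational(1, 143)), -1)) = Mul(300, Pow(Rational(-11296, 143), -1)) = Mul(300, Rational(-143, 11296)) = Rational(-10725, 2824)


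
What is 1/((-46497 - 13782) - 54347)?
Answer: -1/114626 ≈ -8.7240e-6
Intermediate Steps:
1/((-46497 - 13782) - 54347) = 1/(-60279 - 54347) = 1/(-114626) = -1/114626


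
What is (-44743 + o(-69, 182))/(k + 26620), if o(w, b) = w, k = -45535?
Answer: 44812/18915 ≈ 2.3691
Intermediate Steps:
(-44743 + o(-69, 182))/(k + 26620) = (-44743 - 69)/(-45535 + 26620) = -44812/(-18915) = -44812*(-1/18915) = 44812/18915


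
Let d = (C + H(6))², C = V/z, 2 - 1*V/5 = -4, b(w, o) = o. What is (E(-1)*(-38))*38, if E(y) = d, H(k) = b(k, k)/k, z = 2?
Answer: -369664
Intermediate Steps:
V = 30 (V = 10 - 5*(-4) = 10 + 20 = 30)
H(k) = 1 (H(k) = k/k = 1)
C = 15 (C = 30/2 = 30*(½) = 15)
d = 256 (d = (15 + 1)² = 16² = 256)
E(y) = 256
(E(-1)*(-38))*38 = (256*(-38))*38 = -9728*38 = -369664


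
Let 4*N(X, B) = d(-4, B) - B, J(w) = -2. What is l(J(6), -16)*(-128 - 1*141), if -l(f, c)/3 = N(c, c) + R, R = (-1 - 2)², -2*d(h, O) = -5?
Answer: 87963/8 ≈ 10995.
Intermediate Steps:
d(h, O) = 5/2 (d(h, O) = -½*(-5) = 5/2)
R = 9 (R = (-3)² = 9)
N(X, B) = 5/8 - B/4 (N(X, B) = (5/2 - B)/4 = 5/8 - B/4)
l(f, c) = -231/8 + 3*c/4 (l(f, c) = -3*((5/8 - c/4) + 9) = -3*(77/8 - c/4) = -231/8 + 3*c/4)
l(J(6), -16)*(-128 - 1*141) = (-231/8 + (¾)*(-16))*(-128 - 1*141) = (-231/8 - 12)*(-128 - 141) = -327/8*(-269) = 87963/8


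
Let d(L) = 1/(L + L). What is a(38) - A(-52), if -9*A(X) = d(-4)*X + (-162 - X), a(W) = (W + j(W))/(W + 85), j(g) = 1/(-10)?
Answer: -6883/615 ≈ -11.192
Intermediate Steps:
d(L) = 1/(2*L)
j(g) = -⅒
a(W) = (-⅒ + W)/(85 + W) (a(W) = (W - ⅒)/(W + 85) = (-⅒ + W)/(85 + W))
A(X) = 18 + X/8 (A(X) = -(((½)/(-4))*X + (-162 - X))/9 = -(((½)*(-¼))*X + (-162 - X))/9 = -(-X/8 + (-162 - X))/9 = -(-162 - 9*X/8)/9 = 18 + X/8)
a(38) - A(-52) = (-⅒ + 38)/(85 + 38) - (18 + (⅛)*(-52)) = (379/10)/123 - (18 - 13/2) = (1/123)*(379/10) - 1*23/2 = 379/1230 - 23/2 = -6883/615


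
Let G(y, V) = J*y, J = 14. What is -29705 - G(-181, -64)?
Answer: -27171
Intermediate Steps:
G(y, V) = 14*y
-29705 - G(-181, -64) = -29705 - 14*(-181) = -29705 - 1*(-2534) = -29705 + 2534 = -27171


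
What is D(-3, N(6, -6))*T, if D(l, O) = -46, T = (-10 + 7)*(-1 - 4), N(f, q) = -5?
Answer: -690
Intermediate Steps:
T = 15 (T = -3*(-5) = 15)
D(-3, N(6, -6))*T = -46*15 = -690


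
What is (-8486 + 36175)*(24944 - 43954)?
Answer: -526367890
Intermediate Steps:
(-8486 + 36175)*(24944 - 43954) = 27689*(-19010) = -526367890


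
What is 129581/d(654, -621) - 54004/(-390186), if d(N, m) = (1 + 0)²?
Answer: 25280373035/195093 ≈ 1.2958e+5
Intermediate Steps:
d(N, m) = 1 (d(N, m) = 1² = 1)
129581/d(654, -621) - 54004/(-390186) = 129581/1 - 54004/(-390186) = 129581*1 - 54004*(-1/390186) = 129581 + 27002/195093 = 25280373035/195093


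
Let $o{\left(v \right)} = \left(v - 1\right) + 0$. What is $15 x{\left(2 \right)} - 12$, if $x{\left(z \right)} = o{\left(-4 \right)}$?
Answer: $-87$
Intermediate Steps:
$o{\left(v \right)} = -1 + v$ ($o{\left(v \right)} = \left(-1 + v\right) + 0 = -1 + v$)
$x{\left(z \right)} = -5$ ($x{\left(z \right)} = -1 - 4 = -5$)
$15 x{\left(2 \right)} - 12 = 15 \left(-5\right) - 12 = -75 - 12 = -87$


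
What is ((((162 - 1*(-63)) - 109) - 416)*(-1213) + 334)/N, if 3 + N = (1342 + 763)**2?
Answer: 182117/2215511 ≈ 0.082201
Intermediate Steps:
N = 4431022 (N = -3 + (1342 + 763)**2 = -3 + 2105**2 = -3 + 4431025 = 4431022)
((((162 - 1*(-63)) - 109) - 416)*(-1213) + 334)/N = ((((162 - 1*(-63)) - 109) - 416)*(-1213) + 334)/4431022 = ((((162 + 63) - 109) - 416)*(-1213) + 334)*(1/4431022) = (((225 - 109) - 416)*(-1213) + 334)*(1/4431022) = ((116 - 416)*(-1213) + 334)*(1/4431022) = (-300*(-1213) + 334)*(1/4431022) = (363900 + 334)*(1/4431022) = 364234*(1/4431022) = 182117/2215511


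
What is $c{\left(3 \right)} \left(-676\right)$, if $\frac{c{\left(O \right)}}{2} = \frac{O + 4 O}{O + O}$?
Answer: $-3380$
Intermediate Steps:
$c{\left(O \right)} = 5$ ($c{\left(O \right)} = 2 \frac{O + 4 O}{O + O} = 2 \frac{5 O}{2 O} = 2 \cdot 5 O \frac{1}{2 O} = 2 \cdot \frac{5}{2} = 5$)
$c{\left(3 \right)} \left(-676\right) = 5 \left(-676\right) = -3380$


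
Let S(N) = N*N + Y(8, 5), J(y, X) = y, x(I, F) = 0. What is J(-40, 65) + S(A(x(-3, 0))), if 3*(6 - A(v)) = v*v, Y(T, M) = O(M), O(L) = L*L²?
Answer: 121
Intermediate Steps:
O(L) = L³
Y(T, M) = M³
A(v) = 6 - v²/3 (A(v) = 6 - v*v/3 = 6 - v²/3)
S(N) = 125 + N² (S(N) = N*N + 5³ = N² + 125 = 125 + N²)
J(-40, 65) + S(A(x(-3, 0))) = -40 + (125 + (6 - ⅓*0²)²) = -40 + (125 + (6 - ⅓*0)²) = -40 + (125 + (6 + 0)²) = -40 + (125 + 6²) = -40 + (125 + 36) = -40 + 161 = 121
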